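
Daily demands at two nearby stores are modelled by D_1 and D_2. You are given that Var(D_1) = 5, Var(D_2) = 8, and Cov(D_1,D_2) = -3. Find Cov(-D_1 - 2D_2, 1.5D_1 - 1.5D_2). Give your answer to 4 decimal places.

Cov(-D_1 - 2D_2, 1.5D_1 - 1.5D_2) = (-1)(1.5)Var(D_1) + (-2)(-1.5)Var(D_2) + [(-1)(-1.5) + (-2)(1.5)]Cov(D_1,D_2)
= -1.5·5 + 3·8 + -1.5·-3 = 21

21.0000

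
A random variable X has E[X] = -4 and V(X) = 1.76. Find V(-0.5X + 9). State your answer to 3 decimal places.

0.440

V(-0.5X + 9) = (-0.5)²·V(X) = 0.25·1.76 = 0.44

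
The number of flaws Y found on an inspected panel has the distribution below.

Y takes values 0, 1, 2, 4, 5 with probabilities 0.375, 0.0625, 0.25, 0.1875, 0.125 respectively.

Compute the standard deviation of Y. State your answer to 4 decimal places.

1.8530

E[Y] = (0)(0.375) + (1)(0.0625) + (2)(0.25) + (4)(0.1875) + (5)(0.125) = 1.9375
E[Y²] = (0)²(0.375) + (1)²(0.0625) + (2)²(0.25) + (4)²(0.1875) + (5)²(0.125) = 7.1875
Var(Y) = E[Y²] − (E[Y])² = 7.1875 − (1.9375)² = 3.43359375
SD(Y) = √3.43359375 ≈ 1.8530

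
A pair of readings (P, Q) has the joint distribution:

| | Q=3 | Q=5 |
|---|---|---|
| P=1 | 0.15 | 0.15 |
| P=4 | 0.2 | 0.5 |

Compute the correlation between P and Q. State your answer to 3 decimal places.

E[P] = 3.1,  E[Q] = 4.3
E[PQ] = 13.6
Cov(P,Q) = E[PQ] − E[P]E[Q] = 13.6 − (3.1)(4.3) = 0.27
Var(P) = 1.89,  Var(Q) = 0.91
ρ = 0.27 / √(1.89·0.91) ≈ 0.206

0.206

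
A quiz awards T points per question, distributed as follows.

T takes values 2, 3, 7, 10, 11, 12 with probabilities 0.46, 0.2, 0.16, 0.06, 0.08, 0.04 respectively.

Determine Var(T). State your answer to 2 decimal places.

E[T] = (2)(0.46) + (3)(0.2) + (7)(0.16) + (10)(0.06) + (11)(0.08) + (12)(0.04) = 4.6
E[T²] = (2)²(0.46) + (3)²(0.2) + (7)²(0.16) + (10)²(0.06) + (11)²(0.08) + (12)²(0.04) = 32.92
Var(T) = E[T²] − (E[T])² = 32.92 − (4.6)² = 11.76

11.76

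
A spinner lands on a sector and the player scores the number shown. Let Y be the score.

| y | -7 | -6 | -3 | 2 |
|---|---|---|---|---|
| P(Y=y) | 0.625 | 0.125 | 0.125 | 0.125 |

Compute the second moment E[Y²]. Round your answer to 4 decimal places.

E[Y²] = (-7)²(0.625) + (-6)²(0.125) + (-3)²(0.125) + (2)²(0.125) = 36.75

36.7500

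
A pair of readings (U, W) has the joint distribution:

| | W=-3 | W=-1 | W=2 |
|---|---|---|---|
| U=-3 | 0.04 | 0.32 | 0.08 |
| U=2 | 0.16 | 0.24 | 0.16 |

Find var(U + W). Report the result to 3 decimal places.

E[U] = -0.2,  E[W] = -0.68,  E[UW] = 0.04
var(U) = 6.2 − (-0.2)² = 6.16;  var(W) = 3.32 − (-0.68)² = 2.8576
Cov(U,W) = 0.04 − (-0.2)(-0.68) = -0.096
var(U + W) = (1)²·6.16 + (1)²·2.8576 + 2·(1)·(1)·-0.096 = 8.8256

8.826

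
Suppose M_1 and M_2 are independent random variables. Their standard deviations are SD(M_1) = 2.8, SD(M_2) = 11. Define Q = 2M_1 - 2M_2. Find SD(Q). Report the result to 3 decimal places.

22.702

V(M_1) = 7.84, V(M_2) = 121
By independence, V(Q) = (2)²V(M_1) + (-2)²V(M_2)
= (2)²·7.84 + (-2)²·121 = 515.36
SD(Q) = √515.36 ≈ 22.702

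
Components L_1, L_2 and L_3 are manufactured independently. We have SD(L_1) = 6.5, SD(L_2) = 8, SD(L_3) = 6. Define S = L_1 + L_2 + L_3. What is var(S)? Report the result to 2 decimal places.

var(L_1) = 42.25, var(L_2) = 64, var(L_3) = 36
By independence, var(S) = (1)²var(L_1) + (1)²var(L_2) + (1)²var(L_3)
= (1)²·42.25 + (1)²·64 + (1)²·36 = 142.25

142.25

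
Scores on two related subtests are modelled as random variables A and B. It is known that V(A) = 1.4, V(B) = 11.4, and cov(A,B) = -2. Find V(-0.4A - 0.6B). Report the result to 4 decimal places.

V(-0.4A - 0.6B) = (-0.4)²·V(A) + (-0.6)²·V(B) + 2·(-0.4)·(-0.6)·cov(A,B)
= 0.16·1.4 + 0.36·11.4 + 0.48·-2 = 3.368

3.3680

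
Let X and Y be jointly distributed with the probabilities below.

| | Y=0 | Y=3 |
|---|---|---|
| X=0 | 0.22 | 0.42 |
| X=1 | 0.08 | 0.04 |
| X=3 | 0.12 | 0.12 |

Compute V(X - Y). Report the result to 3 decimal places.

E[X] = 0.84,  E[Y] = 1.74,  E[XY] = 1.2
V(X) = 2.28 − (0.84)² = 1.5744;  V(Y) = 5.22 − (1.74)² = 2.1924
Cov(X,Y) = 1.2 − (0.84)(1.74) = -0.2616
V(X - Y) = (1)²·1.5744 + (-1)²·2.1924 + 2·(1)·(-1)·-0.2616 = 4.29

4.290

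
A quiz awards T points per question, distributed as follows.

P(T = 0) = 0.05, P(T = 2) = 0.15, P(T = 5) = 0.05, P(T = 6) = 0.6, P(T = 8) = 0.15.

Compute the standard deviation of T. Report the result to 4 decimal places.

2.1042

E[T] = (0)(0.05) + (2)(0.15) + (5)(0.05) + (6)(0.6) + (8)(0.15) = 5.35
E[T²] = (0)²(0.05) + (2)²(0.15) + (5)²(0.05) + (6)²(0.6) + (8)²(0.15) = 33.05
Var(T) = E[T²] − (E[T])² = 33.05 − (5.35)² = 4.4275
SD(T) = √4.4275 ≈ 2.1042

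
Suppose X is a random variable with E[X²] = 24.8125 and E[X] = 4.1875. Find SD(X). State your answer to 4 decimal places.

V(X) = 24.8125 − (4.1875)² = 7.27734375
SD(X) = √7.27734375 ≈ 2.6977

2.6977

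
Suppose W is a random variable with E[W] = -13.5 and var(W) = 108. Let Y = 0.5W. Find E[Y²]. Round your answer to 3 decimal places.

E[0.5W] = 0.5·-13.5 = -6.75
var(0.5W) = (0.5)²·108 = 27
E[Y²] = var(Y) + (E[Y])² = 27 + (-6.75)² = 72.5625

72.563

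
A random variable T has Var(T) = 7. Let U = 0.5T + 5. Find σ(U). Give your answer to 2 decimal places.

Var(0.5T + 5) = (0.5)²·7 = 1.75
σ(U) = √1.75 ≈ 1.32

1.32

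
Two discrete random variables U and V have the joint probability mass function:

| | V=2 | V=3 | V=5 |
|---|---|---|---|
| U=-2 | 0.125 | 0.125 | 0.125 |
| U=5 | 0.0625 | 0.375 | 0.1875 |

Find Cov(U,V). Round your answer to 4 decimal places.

0.2734

E[U] = 2.375,  E[V] = 3.4375
E[UV] = 8.4375
Cov(U,V) = E[UV] − E[U]E[V] = 8.4375 − (2.375)(3.4375) = 0.2734375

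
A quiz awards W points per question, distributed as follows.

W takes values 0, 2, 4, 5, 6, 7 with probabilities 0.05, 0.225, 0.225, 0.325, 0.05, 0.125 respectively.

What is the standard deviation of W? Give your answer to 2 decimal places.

E[W] = (0)(0.05) + (2)(0.225) + (4)(0.225) + (5)(0.325) + (6)(0.05) + (7)(0.125) = 4.15
E[W²] = (0)²(0.05) + (2)²(0.225) + (4)²(0.225) + (5)²(0.325) + (6)²(0.05) + (7)²(0.125) = 20.55
Var(W) = E[W²] − (E[W])² = 20.55 − (4.15)² = 3.3275
SD(W) = √3.3275 ≈ 1.82

1.82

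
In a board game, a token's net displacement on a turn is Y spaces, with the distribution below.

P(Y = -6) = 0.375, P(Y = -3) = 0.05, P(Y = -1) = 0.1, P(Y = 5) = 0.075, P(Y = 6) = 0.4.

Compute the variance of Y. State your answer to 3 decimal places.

E[Y] = (-6)(0.375) + (-3)(0.05) + (-1)(0.1) + (5)(0.075) + (6)(0.4) = 0.275
E[Y²] = (-6)²(0.375) + (-3)²(0.05) + (-1)²(0.1) + (5)²(0.075) + (6)²(0.4) = 30.325
V(Y) = E[Y²] − (E[Y])² = 30.325 − (0.275)² = 30.249375

30.249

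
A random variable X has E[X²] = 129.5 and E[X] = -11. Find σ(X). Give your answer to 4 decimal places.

2.9155

var(X) = 129.5 − (-11)² = 8.5
σ(X) = √8.5 ≈ 2.9155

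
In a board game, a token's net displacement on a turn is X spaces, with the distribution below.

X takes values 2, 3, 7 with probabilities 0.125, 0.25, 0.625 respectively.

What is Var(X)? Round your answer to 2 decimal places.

E[X] = (2)(0.125) + (3)(0.25) + (7)(0.625) = 5.375
E[X²] = (2)²(0.125) + (3)²(0.25) + (7)²(0.625) = 33.375
Var(X) = E[X²] − (E[X])² = 33.375 − (5.375)² = 4.484375

4.48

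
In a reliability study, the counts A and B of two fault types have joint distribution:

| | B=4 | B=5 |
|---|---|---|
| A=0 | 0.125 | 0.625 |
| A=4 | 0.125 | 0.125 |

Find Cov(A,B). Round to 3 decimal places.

-0.250

E[A] = 1,  E[B] = 4.75
E[AB] = 4.5
Cov(A,B) = E[AB] − E[A]E[B] = 4.5 − (1)(4.75) = -0.25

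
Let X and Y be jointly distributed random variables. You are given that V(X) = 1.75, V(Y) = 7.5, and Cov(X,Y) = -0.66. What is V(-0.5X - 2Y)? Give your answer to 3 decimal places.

29.118

V(-0.5X - 2Y) = (-0.5)²·V(X) + (-2)²·V(Y) + 2·(-0.5)·(-2)·Cov(X,Y)
= 0.25·1.75 + 4·7.5 + 2·-0.66 = 29.1175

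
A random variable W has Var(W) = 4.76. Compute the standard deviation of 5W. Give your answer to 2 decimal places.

10.91

Var(5W) = (5)²·4.76 = 119
sd(5W) = √119 ≈ 10.91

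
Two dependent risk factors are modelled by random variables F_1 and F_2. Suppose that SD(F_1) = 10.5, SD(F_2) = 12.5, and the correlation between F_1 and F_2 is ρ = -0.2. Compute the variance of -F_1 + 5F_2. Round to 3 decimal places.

Var(F_1) = (10.5)² = 110.25;  Var(F_2) = (12.5)² = 156.25
Cov(F_1,F_2) = ρ·SD(F_1)·SD(F_2) = -0.2·10.5·12.5 = -26.25
Var(-F_1 + 5F_2) = (-1)²·Var(F_1) + (5)²·Var(F_2) + 2·(-1)·(5)·Cov(F_1,F_2)
= 1·110.25 + 25·156.25 + -10·-26.25 = 4279

4279.000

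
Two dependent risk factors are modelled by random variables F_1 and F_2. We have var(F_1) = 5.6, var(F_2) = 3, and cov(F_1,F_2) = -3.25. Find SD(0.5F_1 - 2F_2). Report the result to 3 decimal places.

var(0.5F_1 - 2F_2) = (0.5)²·var(F_1) + (-2)²·var(F_2) + 2·(0.5)·(-2)·cov(F_1,F_2)
= 0.25·5.6 + 4·3 + -2·-3.25 = 19.9
SD(0.5F_1 - 2F_2) = √19.9 ≈ 4.461

4.461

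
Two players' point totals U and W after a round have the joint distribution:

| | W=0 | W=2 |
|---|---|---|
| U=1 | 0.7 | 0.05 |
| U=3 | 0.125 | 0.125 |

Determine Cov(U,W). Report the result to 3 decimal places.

E[U] = 1.5,  E[W] = 0.35
E[UW] = 0.85
Cov(U,W) = E[UW] − E[U]E[W] = 0.85 − (1.5)(0.35) = 0.325

0.325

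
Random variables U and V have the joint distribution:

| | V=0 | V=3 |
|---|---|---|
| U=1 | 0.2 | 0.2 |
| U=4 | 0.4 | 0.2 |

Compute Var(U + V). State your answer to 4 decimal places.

E[U] = 2.8,  E[V] = 1.2,  E[UV] = 3
Var(U) = 10 − (2.8)² = 2.16;  Var(V) = 3.6 − (1.2)² = 2.16
Cov(U,V) = 3 − (2.8)(1.2) = -0.36
Var(U + V) = (1)²·2.16 + (1)²·2.16 + 2·(1)·(1)·-0.36 = 3.6

3.6000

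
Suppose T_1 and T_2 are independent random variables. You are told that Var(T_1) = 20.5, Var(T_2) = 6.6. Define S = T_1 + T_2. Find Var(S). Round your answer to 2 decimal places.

27.10

By independence, Var(S) = (1)²Var(T_1) + (1)²Var(T_2)
= (1)²·20.5 + (1)²·6.6 = 27.1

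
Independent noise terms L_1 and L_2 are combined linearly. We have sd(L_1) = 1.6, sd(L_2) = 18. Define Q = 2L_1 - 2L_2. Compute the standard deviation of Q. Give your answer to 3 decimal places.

var(L_1) = 2.56, var(L_2) = 324
By independence, var(Q) = (2)²var(L_1) + (-2)²var(L_2)
= (2)²·2.56 + (-2)²·324 = 1306.24
sd(Q) = √1306.24 ≈ 36.142

36.142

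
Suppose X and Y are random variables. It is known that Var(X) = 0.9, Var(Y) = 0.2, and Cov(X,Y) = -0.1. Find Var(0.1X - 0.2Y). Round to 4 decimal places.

Var(0.1X - 0.2Y) = (0.1)²·Var(X) + (-0.2)²·Var(Y) + 2·(0.1)·(-0.2)·Cov(X,Y)
= 0.01·0.9 + 0.04·0.2 + -0.04·-0.1 = 0.021

0.0210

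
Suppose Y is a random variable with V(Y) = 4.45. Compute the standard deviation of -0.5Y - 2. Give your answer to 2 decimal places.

V(-0.5Y - 2) = (-0.5)²·4.45 = 1.1125
sd(-0.5Y - 2) = √1.1125 ≈ 1.05

1.05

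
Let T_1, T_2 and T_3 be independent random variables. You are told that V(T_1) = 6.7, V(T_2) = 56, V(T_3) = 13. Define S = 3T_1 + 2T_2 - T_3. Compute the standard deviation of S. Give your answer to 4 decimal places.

17.2424

By independence, V(S) = (3)²V(T_1) + (2)²V(T_2) + (-1)²V(T_3)
= (3)²·6.7 + (2)²·56 + (-1)²·13 = 297.3
σ(S) = √297.3 ≈ 17.2424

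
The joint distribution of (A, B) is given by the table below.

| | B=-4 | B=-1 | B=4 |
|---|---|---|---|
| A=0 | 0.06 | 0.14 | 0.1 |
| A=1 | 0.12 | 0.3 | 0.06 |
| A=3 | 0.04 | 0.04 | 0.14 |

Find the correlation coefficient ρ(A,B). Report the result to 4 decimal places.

0.2264

E[A] = 1.14,  E[B] = -0.16
E[AB] = 0.54
cov(A,B) = E[AB] − E[A]E[B] = 0.54 − (1.14)(-0.16) = 0.7224
Var(A) = 1.1604,  Var(B) = 8.7744
ρ = 0.7224 / √(1.1604·8.7744) ≈ 0.2264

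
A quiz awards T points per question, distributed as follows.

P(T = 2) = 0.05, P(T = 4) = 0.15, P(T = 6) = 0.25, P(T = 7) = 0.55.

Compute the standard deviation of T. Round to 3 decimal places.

1.396

E[T] = (2)(0.05) + (4)(0.15) + (6)(0.25) + (7)(0.55) = 6.05
E[T²] = (2)²(0.05) + (4)²(0.15) + (6)²(0.25) + (7)²(0.55) = 38.55
Var(T) = E[T²] − (E[T])² = 38.55 − (6.05)² = 1.9475
SD(T) = √1.9475 ≈ 1.396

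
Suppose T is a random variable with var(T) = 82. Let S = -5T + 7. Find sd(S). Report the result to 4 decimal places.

var(-5T + 7) = (-5)²·82 = 2050
sd(S) = √2050 ≈ 45.2769

45.2769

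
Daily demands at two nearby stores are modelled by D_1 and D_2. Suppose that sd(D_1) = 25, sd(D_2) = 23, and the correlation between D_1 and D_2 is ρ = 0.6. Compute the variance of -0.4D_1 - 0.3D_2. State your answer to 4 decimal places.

230.4100

V(D_1) = (25)² = 625;  V(D_2) = (23)² = 529
Cov(D_1,D_2) = ρ·sd(D_1)·sd(D_2) = 0.6·25·23 = 345
V(-0.4D_1 - 0.3D_2) = (-0.4)²·V(D_1) + (-0.3)²·V(D_2) + 2·(-0.4)·(-0.3)·Cov(D_1,D_2)
= 0.16·625 + 0.09·529 + 0.24·345 = 230.41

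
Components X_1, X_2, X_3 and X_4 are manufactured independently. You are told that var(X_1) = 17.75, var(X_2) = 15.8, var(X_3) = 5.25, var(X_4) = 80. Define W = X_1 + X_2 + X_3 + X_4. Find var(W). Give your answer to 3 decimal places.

118.800

By independence, var(W) = (1)²var(X_1) + (1)²var(X_2) + (1)²var(X_3) + (1)²var(X_4)
= (1)²·17.75 + (1)²·15.8 + (1)²·5.25 + (1)²·80 = 118.8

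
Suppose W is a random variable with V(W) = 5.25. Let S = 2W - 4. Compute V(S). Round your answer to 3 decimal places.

21.000

V(2W - 4) = (2)²·V(W) = 4·5.25 = 21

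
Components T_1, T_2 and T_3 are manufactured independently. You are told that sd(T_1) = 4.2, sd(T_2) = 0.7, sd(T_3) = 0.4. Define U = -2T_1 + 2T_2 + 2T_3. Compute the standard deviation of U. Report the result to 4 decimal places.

var(T_1) = 17.64, var(T_2) = 0.49, var(T_3) = 0.16
By independence, var(U) = (-2)²var(T_1) + (2)²var(T_2) + (2)²var(T_3)
= (-2)²·17.64 + (2)²·0.49 + (2)²·0.16 = 73.16
sd(U) = √73.16 ≈ 8.5534

8.5534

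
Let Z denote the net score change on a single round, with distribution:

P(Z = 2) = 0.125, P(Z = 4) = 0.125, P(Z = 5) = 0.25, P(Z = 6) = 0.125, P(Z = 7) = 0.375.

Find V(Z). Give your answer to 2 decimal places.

2.73

E[Z] = (2)(0.125) + (4)(0.125) + (5)(0.25) + (6)(0.125) + (7)(0.375) = 5.375
E[Z²] = (2)²(0.125) + (4)²(0.125) + (5)²(0.25) + (6)²(0.125) + (7)²(0.375) = 31.625
V(Z) = E[Z²] − (E[Z])² = 31.625 − (5.375)² = 2.734375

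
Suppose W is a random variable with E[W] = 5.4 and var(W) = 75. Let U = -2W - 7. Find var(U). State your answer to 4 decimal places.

var(-2W - 7) = (-2)²·var(W) = 4·75 = 300

300.0000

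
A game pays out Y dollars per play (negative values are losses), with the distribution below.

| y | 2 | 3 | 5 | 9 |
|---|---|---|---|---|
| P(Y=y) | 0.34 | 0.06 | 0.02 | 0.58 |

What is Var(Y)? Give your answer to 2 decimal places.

11.19

E[Y] = (2)(0.34) + (3)(0.06) + (5)(0.02) + (9)(0.58) = 6.18
E[Y²] = (2)²(0.34) + (3)²(0.06) + (5)²(0.02) + (9)²(0.58) = 49.38
Var(Y) = E[Y²] − (E[Y])² = 49.38 − (6.18)² = 11.1876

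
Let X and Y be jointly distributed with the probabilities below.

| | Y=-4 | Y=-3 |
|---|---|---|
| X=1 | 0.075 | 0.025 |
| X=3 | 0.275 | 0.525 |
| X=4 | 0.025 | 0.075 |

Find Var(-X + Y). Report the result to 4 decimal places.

0.5494

E[X] = 2.9,  E[Y] = -3.375,  E[XY] = -9.7
Var(X) = 8.9 − (2.9)² = 0.49;  Var(Y) = 11.625 − (-3.375)² = 0.234375
Cov(X,Y) = -9.7 − (2.9)(-3.375) = 0.0875
Var(-X + Y) = (-1)²·0.49 + (1)²·0.234375 + 2·(-1)·(1)·0.0875 = 0.549375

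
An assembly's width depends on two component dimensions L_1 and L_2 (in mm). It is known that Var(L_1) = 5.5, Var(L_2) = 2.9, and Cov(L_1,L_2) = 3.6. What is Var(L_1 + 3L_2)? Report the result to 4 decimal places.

53.2000

Var(L_1 + 3L_2) = (1)²·Var(L_1) + (3)²·Var(L_2) + 2·(1)·(3)·Cov(L_1,L_2)
= 1·5.5 + 9·2.9 + 6·3.6 = 53.2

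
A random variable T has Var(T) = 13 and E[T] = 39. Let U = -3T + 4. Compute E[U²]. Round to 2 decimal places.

12886.00

E[-3T + 4] = -3·39 + 4 = -113
Var(-3T + 4) = (-3)²·13 = 117
E[U²] = Var(U) + (E[U])² = 117 + (-113)² = 12886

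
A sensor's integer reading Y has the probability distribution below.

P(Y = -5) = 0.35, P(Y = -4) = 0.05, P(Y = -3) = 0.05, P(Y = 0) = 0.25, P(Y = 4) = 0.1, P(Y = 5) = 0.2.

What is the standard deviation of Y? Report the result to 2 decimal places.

4.01

E[Y] = (-5)(0.35) + (-4)(0.05) + (-3)(0.05) + (0)(0.25) + (4)(0.1) + (5)(0.2) = -0.7
E[Y²] = (-5)²(0.35) + (-4)²(0.05) + (-3)²(0.05) + (0)²(0.25) + (4)²(0.1) + (5)²(0.2) = 16.6
var(Y) = E[Y²] − (E[Y])² = 16.6 − (-0.7)² = 16.11
σ(Y) = √16.11 ≈ 4.01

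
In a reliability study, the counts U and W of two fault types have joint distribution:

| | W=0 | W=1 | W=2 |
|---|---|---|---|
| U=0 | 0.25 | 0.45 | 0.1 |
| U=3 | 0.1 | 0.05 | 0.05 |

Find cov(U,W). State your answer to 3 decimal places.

-0.030

E[U] = 0.6,  E[W] = 0.8
E[UW] = 0.45
cov(U,W) = E[UW] − E[U]E[W] = 0.45 − (0.6)(0.8) = -0.03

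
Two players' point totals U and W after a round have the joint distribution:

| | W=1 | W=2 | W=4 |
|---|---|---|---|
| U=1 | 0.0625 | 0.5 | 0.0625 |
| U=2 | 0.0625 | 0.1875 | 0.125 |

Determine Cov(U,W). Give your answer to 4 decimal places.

E[U] = 1.375,  E[W] = 2.25
E[UW] = 3.1875
Cov(U,W) = E[UW] − E[U]E[W] = 3.1875 − (1.375)(2.25) = 0.09375

0.0938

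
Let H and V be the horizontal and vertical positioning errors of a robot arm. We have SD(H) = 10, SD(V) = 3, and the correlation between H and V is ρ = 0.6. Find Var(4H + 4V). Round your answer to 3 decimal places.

2320.000

Var(H) = (10)² = 100;  Var(V) = (3)² = 9
Cov(H,V) = ρ·SD(H)·SD(V) = 0.6·10·3 = 18
Var(4H + 4V) = (4)²·Var(H) + (4)²·Var(V) + 2·(4)·(4)·Cov(H,V)
= 16·100 + 16·9 + 32·18 = 2320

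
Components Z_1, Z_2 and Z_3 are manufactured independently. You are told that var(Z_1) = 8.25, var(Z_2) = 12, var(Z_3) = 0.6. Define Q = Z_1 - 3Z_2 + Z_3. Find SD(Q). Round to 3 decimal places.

10.810

By independence, var(Q) = (1)²var(Z_1) + (-3)²var(Z_2) + (1)²var(Z_3)
= (1)²·8.25 + (-3)²·12 + (1)²·0.6 = 116.85
SD(Q) = √116.85 ≈ 10.810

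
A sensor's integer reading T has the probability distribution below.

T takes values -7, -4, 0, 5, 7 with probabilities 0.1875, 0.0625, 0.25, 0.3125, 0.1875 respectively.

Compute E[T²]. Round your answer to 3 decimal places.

27.188

E[T²] = (-7)²(0.1875) + (-4)²(0.0625) + (0)²(0.25) + (5)²(0.3125) + (7)²(0.1875) = 27.1875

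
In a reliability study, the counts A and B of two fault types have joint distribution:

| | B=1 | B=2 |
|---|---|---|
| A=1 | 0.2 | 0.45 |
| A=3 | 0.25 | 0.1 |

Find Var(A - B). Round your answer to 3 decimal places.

1.528

E[A] = 1.7,  E[B] = 1.55,  E[AB] = 2.45
Var(A) = 3.8 − (1.7)² = 0.91;  Var(B) = 2.65 − (1.55)² = 0.2475
cov(A,B) = 2.45 − (1.7)(1.55) = -0.185
Var(A - B) = (1)²·0.91 + (-1)²·0.2475 + 2·(1)·(-1)·-0.185 = 1.5275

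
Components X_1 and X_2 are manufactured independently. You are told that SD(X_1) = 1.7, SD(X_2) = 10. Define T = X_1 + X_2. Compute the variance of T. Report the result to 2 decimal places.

V(X_1) = 2.89, V(X_2) = 100
By independence, V(T) = (1)²V(X_1) + (1)²V(X_2)
= (1)²·2.89 + (1)²·100 = 102.89

102.89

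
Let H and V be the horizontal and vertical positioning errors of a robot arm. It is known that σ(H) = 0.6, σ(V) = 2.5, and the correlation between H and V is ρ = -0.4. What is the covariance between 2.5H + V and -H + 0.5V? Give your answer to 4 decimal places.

Var(H) = (0.6)² = 0.36;  Var(V) = (2.5)² = 6.25
Cov(H,V) = ρ·σ(H)·σ(V) = -0.4·0.6·2.5 = -0.6
Cov(2.5H + V, -H + 0.5V) = (2.5)(-1)Var(H) + (1)(0.5)Var(V) + [(2.5)(0.5) + (1)(-1)]Cov(H,V)
= -2.5·0.36 + 0.5·6.25 + 0.25·-0.6 = 2.075

2.0750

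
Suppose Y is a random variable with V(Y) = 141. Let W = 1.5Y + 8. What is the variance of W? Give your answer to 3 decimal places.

V(1.5Y + 8) = (1.5)²·V(Y) = 2.25·141 = 317.25

317.250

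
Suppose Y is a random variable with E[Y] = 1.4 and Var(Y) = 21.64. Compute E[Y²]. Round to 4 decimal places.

23.6000

E[Y²] = Var(Y) + (E[Y])² = 21.64 + (1.4)² = 23.6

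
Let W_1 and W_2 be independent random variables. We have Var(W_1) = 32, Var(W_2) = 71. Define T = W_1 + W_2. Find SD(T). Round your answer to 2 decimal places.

By independence, Var(T) = (1)²Var(W_1) + (1)²Var(W_2)
= (1)²·32 + (1)²·71 = 103
SD(T) = √103 ≈ 10.15

10.15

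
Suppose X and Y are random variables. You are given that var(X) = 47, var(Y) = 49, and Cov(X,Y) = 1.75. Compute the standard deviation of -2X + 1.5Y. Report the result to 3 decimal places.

16.963

var(-2X + 1.5Y) = (-2)²·var(X) + (1.5)²·var(Y) + 2·(-2)·(1.5)·Cov(X,Y)
= 4·47 + 2.25·49 + -6·1.75 = 287.75
SD(-2X + 1.5Y) = √287.75 ≈ 16.963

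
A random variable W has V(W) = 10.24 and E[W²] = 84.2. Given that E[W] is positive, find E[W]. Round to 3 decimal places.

8.600

(E[W])² = E[W²] − V(W) = 84.2 − 10.24 = 73.96
E[W] = √73.96 = 8.6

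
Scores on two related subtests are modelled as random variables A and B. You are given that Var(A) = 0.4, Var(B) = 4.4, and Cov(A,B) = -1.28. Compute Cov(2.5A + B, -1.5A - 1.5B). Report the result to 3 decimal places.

Cov(2.5A + B, -1.5A - 1.5B) = (2.5)(-1.5)Var(A) + (1)(-1.5)Var(B) + [(2.5)(-1.5) + (1)(-1.5)]Cov(A,B)
= -3.75·0.4 + -1.5·4.4 + -5.25·-1.28 = -1.38

-1.380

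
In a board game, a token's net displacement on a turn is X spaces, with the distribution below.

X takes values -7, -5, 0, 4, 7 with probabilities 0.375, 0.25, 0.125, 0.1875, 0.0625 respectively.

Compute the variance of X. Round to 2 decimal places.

23.46

E[X] = (-7)(0.375) + (-5)(0.25) + (0)(0.125) + (4)(0.1875) + (7)(0.0625) = -2.6875
E[X²] = (-7)²(0.375) + (-5)²(0.25) + (0)²(0.125) + (4)²(0.1875) + (7)²(0.0625) = 30.6875
V(X) = E[X²] − (E[X])² = 30.6875 − (-2.6875)² = 23.46484375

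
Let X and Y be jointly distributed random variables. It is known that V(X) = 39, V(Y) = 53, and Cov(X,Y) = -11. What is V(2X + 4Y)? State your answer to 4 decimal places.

V(2X + 4Y) = (2)²·V(X) + (4)²·V(Y) + 2·(2)·(4)·Cov(X,Y)
= 4·39 + 16·53 + 16·-11 = 828

828.0000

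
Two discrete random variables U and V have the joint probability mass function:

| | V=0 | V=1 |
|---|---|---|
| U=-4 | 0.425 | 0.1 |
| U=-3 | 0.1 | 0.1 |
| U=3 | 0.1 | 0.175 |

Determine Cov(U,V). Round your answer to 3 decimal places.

0.528

E[U] = -1.875,  E[V] = 0.375
E[UV] = -0.175
Cov(U,V) = E[UV] − E[U]E[V] = -0.175 − (-1.875)(0.375) = 0.528125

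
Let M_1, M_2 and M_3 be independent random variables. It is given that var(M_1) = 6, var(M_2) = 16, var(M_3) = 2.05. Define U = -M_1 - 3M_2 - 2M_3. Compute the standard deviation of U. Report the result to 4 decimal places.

By independence, var(U) = (-1)²var(M_1) + (-3)²var(M_2) + (-2)²var(M_3)
= (-1)²·6 + (-3)²·16 + (-2)²·2.05 = 158.2
SD(U) = √158.2 ≈ 12.5778

12.5778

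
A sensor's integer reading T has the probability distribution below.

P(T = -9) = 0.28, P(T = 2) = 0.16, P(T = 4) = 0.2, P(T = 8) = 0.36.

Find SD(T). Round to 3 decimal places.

6.883

E[T] = (-9)(0.28) + (2)(0.16) + (4)(0.2) + (8)(0.36) = 1.48
E[T²] = (-9)²(0.28) + (2)²(0.16) + (4)²(0.2) + (8)²(0.36) = 49.56
Var(T) = E[T²] − (E[T])² = 49.56 − (1.48)² = 47.3696
SD(T) = √47.3696 ≈ 6.883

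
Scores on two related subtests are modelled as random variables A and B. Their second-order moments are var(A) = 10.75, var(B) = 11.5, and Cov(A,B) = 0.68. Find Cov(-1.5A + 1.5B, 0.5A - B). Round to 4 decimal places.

Cov(-1.5A + 1.5B, 0.5A - B) = (-1.5)(0.5)var(A) + (1.5)(-1)var(B) + [(-1.5)(-1) + (1.5)(0.5)]Cov(A,B)
= -0.75·10.75 + -1.5·11.5 + 2.25·0.68 = -23.7825

-23.7825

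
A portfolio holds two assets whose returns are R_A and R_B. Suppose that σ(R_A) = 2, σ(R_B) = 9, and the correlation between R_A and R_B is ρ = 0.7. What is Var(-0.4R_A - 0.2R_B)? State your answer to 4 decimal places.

Var(R_A) = (2)² = 4;  Var(R_B) = (9)² = 81
Cov(R_A,R_B) = ρ·σ(R_A)·σ(R_B) = 0.7·2·9 = 12.6
Var(-0.4R_A - 0.2R_B) = (-0.4)²·Var(R_A) + (-0.2)²·Var(R_B) + 2·(-0.4)·(-0.2)·Cov(R_A,R_B)
= 0.16·4 + 0.04·81 + 0.16·12.6 = 5.896

5.8960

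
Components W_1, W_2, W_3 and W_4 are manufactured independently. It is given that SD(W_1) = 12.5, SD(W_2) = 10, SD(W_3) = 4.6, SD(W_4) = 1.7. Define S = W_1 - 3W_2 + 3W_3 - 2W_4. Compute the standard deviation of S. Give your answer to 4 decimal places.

35.4718

Var(W_1) = 156.25, Var(W_2) = 100, Var(W_3) = 21.16, Var(W_4) = 2.89
By independence, Var(S) = (1)²Var(W_1) + (-3)²Var(W_2) + (3)²Var(W_3) + (-2)²Var(W_4)
= (1)²·156.25 + (-3)²·100 + (3)²·21.16 + (-2)²·2.89 = 1258.25
SD(S) = √1258.25 ≈ 35.4718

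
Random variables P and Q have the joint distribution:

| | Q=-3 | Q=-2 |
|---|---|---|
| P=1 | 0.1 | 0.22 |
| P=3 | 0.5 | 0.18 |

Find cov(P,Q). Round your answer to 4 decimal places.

E[P] = 2.36,  E[Q] = -2.6
E[PQ] = -6.32
cov(P,Q) = E[PQ] − E[P]E[Q] = -6.32 − (2.36)(-2.6) = -0.184

-0.1840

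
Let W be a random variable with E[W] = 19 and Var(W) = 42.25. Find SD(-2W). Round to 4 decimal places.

Var(-2W) = (-2)²·42.25 = 169
SD(-2W) = √169 ≈ 13.0000

13.0000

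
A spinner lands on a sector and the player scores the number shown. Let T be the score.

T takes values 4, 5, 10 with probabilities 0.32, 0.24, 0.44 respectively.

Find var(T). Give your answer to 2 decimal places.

7.79

E[T] = (4)(0.32) + (5)(0.24) + (10)(0.44) = 6.88
E[T²] = (4)²(0.32) + (5)²(0.24) + (10)²(0.44) = 55.12
var(T) = E[T²] − (E[T])² = 55.12 − (6.88)² = 7.7856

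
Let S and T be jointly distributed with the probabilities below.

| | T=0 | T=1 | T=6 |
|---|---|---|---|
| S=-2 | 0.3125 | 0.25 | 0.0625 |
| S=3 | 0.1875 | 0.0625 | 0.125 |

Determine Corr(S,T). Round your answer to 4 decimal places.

E[S] = -0.125,  E[T] = 1.4375
E[ST] = 1.1875
Cov(S,T) = E[ST] − E[S]E[T] = 1.1875 − (-0.125)(1.4375) = 1.3671875
V(S) = 5.859375,  V(T) = 4.99609375
ρ = 1.3671875 / √(5.859375·4.99609375) ≈ 0.2527

0.2527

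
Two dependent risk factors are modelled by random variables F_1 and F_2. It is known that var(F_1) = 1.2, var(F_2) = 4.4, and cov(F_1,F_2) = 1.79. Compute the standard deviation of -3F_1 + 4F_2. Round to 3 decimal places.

6.184

var(-3F_1 + 4F_2) = (-3)²·var(F_1) + (4)²·var(F_2) + 2·(-3)·(4)·cov(F_1,F_2)
= 9·1.2 + 16·4.4 + -24·1.79 = 38.24
SD(-3F_1 + 4F_2) = √38.24 ≈ 6.184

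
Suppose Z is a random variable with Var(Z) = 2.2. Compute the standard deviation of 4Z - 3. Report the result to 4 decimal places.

5.9330

Var(4Z - 3) = (4)²·2.2 = 35.2
SD(4Z - 3) = √35.2 ≈ 5.9330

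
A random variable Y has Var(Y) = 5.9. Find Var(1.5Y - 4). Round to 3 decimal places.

13.275

Var(1.5Y - 4) = (1.5)²·Var(Y) = 2.25·5.9 = 13.275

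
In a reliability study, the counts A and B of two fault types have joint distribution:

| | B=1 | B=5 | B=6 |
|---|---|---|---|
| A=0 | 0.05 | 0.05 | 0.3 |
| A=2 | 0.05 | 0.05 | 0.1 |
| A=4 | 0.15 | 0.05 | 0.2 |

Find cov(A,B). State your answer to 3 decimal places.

E[A] = 2,  E[B] = 4.6
E[AB] = 8.2
cov(A,B) = E[AB] − E[A]E[B] = 8.2 − (2)(4.6) = -1

-1.000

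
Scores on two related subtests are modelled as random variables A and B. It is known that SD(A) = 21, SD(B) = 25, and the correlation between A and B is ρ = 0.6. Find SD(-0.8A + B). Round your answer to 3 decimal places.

Var(A) = (21)² = 441;  Var(B) = (25)² = 625
Cov(A,B) = ρ·SD(A)·SD(B) = 0.6·21·25 = 315
Var(-0.8A + B) = (-0.8)²·Var(A) + (1)²·Var(B) + 2·(-0.8)·(1)·Cov(A,B)
= 0.64·441 + 1·625 + -1.6·315 = 403.24
SD(-0.8A + B) = √403.24 ≈ 20.081

20.081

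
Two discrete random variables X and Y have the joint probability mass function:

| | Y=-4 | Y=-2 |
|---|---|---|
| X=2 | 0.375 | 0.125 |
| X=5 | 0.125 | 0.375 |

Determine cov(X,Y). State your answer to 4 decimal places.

0.7500

E[X] = 3.5,  E[Y] = -3
E[XY] = -9.75
cov(X,Y) = E[XY] − E[X]E[Y] = -9.75 − (3.5)(-3) = 0.75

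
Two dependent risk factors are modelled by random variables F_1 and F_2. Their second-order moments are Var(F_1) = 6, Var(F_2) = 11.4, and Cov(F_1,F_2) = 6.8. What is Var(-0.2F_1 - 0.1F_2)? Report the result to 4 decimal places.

0.6260

Var(-0.2F_1 - 0.1F_2) = (-0.2)²·Var(F_1) + (-0.1)²·Var(F_2) + 2·(-0.2)·(-0.1)·Cov(F_1,F_2)
= 0.04·6 + 0.01·11.4 + 0.04·6.8 = 0.626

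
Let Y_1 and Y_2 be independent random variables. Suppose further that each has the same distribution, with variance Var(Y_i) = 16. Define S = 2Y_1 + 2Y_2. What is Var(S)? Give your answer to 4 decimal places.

By independence, Var(S) = (2)²Var(Y_1) + (2)²Var(Y_2)
= (2)²·16 + (2)²·16 = 128

128.0000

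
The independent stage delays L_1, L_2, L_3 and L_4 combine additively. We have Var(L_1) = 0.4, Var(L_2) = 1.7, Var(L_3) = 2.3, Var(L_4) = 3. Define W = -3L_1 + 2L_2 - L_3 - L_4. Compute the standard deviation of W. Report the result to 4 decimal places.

3.9623

By independence, Var(W) = (-3)²Var(L_1) + (2)²Var(L_2) + (-1)²Var(L_3) + (-1)²Var(L_4)
= (-3)²·0.4 + (2)²·1.7 + (-1)²·2.3 + (-1)²·3 = 15.7
SD(W) = √15.7 ≈ 3.9623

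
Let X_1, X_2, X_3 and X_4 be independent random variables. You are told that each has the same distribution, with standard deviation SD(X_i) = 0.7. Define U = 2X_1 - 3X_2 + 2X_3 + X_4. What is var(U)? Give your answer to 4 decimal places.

8.8200

var(X_i) = (0.7)² = 0.49
By independence, var(U) = (2)²var(X_1) + (-3)²var(X_2) + (2)²var(X_3) + (1)²var(X_4)
= (2)²·0.49 + (-3)²·0.49 + (2)²·0.49 + (1)²·0.49 = 8.82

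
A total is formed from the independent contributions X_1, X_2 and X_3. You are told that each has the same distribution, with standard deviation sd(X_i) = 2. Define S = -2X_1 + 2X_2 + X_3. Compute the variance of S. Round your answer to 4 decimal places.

V(X_i) = (2)² = 4
By independence, V(S) = (-2)²V(X_1) + (2)²V(X_2) + (1)²V(X_3)
= (-2)²·4 + (2)²·4 + (1)²·4 = 36

36.0000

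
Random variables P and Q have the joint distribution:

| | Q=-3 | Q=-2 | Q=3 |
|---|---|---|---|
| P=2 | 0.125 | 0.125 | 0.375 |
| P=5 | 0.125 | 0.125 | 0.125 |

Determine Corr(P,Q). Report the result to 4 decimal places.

E[P] = 3.125,  E[Q] = 0.25
E[PQ] = -0.25
cov(P,Q) = E[PQ] − E[P]E[Q] = -0.25 − (3.125)(0.25) = -1.03125
Var(P) = 2.109375,  Var(Q) = 7.6875
ρ = -1.03125 / √(2.109375·7.6875) ≈ -0.2561

-0.2561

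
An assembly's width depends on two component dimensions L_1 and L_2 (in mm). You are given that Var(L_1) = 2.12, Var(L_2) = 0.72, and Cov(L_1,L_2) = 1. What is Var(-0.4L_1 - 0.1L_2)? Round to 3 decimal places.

Var(-0.4L_1 - 0.1L_2) = (-0.4)²·Var(L_1) + (-0.1)²·Var(L_2) + 2·(-0.4)·(-0.1)·Cov(L_1,L_2)
= 0.16·2.12 + 0.01·0.72 + 0.08·1 = 0.4264

0.426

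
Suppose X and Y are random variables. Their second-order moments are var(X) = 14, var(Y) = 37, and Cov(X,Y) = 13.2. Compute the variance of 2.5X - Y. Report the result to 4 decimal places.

58.5000

var(2.5X - Y) = (2.5)²·var(X) + (-1)²·var(Y) + 2·(2.5)·(-1)·Cov(X,Y)
= 6.25·14 + 1·37 + -5·13.2 = 58.5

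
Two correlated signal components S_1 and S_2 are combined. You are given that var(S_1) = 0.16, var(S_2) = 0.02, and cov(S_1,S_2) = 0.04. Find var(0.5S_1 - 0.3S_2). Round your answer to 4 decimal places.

0.0298

var(0.5S_1 - 0.3S_2) = (0.5)²·var(S_1) + (-0.3)²·var(S_2) + 2·(0.5)·(-0.3)·cov(S_1,S_2)
= 0.25·0.16 + 0.09·0.02 + -0.3·0.04 = 0.0298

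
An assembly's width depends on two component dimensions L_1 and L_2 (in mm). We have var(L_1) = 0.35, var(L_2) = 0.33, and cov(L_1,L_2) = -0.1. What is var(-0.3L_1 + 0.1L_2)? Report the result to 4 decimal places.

0.0408

var(-0.3L_1 + 0.1L_2) = (-0.3)²·var(L_1) + (0.1)²·var(L_2) + 2·(-0.3)·(0.1)·cov(L_1,L_2)
= 0.09·0.35 + 0.01·0.33 + -0.06·-0.1 = 0.0408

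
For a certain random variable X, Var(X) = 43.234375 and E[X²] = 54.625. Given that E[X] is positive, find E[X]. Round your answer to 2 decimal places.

3.38

(E[X])² = E[X²] − Var(X) = 54.625 − 43.234375 = 11.390625
E[X] = √11.390625 = 3.375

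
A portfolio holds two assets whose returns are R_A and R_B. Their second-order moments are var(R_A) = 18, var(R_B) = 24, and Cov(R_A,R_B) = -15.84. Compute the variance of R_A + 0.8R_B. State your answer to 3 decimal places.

8.016

var(R_A + 0.8R_B) = (1)²·var(R_A) + (0.8)²·var(R_B) + 2·(1)·(0.8)·Cov(R_A,R_B)
= 1·18 + 0.64·24 + 1.6·-15.84 = 8.016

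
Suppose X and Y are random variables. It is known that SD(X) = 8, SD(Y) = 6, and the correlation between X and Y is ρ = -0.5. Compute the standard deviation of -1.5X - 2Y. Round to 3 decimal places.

var(X) = (8)² = 64;  var(Y) = (6)² = 36
cov(X,Y) = ρ·SD(X)·SD(Y) = -0.5·8·6 = -24
var(-1.5X - 2Y) = (-1.5)²·var(X) + (-2)²·var(Y) + 2·(-1.5)·(-2)·cov(X,Y)
= 2.25·64 + 4·36 + 6·-24 = 144
SD(-1.5X - 2Y) = √144 ≈ 12.000

12.000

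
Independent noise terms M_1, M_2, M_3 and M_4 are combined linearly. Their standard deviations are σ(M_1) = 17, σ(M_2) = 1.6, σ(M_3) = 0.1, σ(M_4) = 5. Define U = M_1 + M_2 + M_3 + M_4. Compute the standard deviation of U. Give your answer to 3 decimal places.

17.792

Var(M_1) = 289, Var(M_2) = 2.56, Var(M_3) = 0.01, Var(M_4) = 25
By independence, Var(U) = (1)²Var(M_1) + (1)²Var(M_2) + (1)²Var(M_3) + (1)²Var(M_4)
= (1)²·289 + (1)²·2.56 + (1)²·0.01 + (1)²·25 = 316.57
σ(U) = √316.57 ≈ 17.792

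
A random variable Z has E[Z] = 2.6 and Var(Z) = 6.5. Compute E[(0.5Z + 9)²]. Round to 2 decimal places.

107.72

E[0.5Z + 9] = 0.5·2.6 + 9 = 10.3
Var(0.5Z + 9) = (0.5)²·6.5 = 1.625
E[(0.5Z + 9)²] = Var((0.5Z + 9)) + (E[(0.5Z + 9)])² = 1.625 + (10.3)² = 107.715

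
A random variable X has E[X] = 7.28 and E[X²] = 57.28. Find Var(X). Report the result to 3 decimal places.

4.282

Var(X) = 57.28 − (7.28)² = 4.2816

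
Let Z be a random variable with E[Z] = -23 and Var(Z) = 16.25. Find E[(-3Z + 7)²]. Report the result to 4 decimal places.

5922.2500

E[-3Z + 7] = -3·-23 + 7 = 76
Var(-3Z + 7) = (-3)²·16.25 = 146.25
E[(-3Z + 7)²] = Var((-3Z + 7)) + (E[(-3Z + 7)])² = 146.25 + (76)² = 5922.25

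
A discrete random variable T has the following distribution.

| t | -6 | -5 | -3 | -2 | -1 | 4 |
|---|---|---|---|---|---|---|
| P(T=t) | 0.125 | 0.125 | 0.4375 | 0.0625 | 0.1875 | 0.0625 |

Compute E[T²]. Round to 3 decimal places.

E[T²] = (-6)²(0.125) + (-5)²(0.125) + (-3)²(0.4375) + (-2)²(0.0625) + (-1)²(0.1875) + (4)²(0.0625) = 13

13.000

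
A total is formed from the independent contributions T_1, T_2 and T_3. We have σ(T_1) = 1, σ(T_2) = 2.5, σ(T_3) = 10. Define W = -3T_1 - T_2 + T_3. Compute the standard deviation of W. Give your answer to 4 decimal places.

10.7355

var(T_1) = 1, var(T_2) = 6.25, var(T_3) = 100
By independence, var(W) = (-3)²var(T_1) + (-1)²var(T_2) + (1)²var(T_3)
= (-3)²·1 + (-1)²·6.25 + (1)²·100 = 115.25
σ(W) = √115.25 ≈ 10.7355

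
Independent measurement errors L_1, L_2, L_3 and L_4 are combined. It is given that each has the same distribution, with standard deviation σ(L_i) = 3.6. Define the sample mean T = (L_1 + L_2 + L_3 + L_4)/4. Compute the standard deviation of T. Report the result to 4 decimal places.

Var(L_i) = (3.6)² = 12.96
By independence, Var(T) = (0.25)²Var(L_1) + (0.25)²Var(L_2) + (0.25)²Var(L_3) + (0.25)²Var(L_4)
= (0.25)²·12.96 + (0.25)²·12.96 + (0.25)²·12.96 + (0.25)²·12.96 = 3.24
σ(T) = √3.24 ≈ 1.8000

1.8000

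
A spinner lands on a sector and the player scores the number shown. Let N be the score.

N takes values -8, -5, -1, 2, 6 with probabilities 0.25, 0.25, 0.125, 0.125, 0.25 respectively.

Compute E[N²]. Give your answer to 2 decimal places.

E[N²] = (-8)²(0.25) + (-5)²(0.25) + (-1)²(0.125) + (2)²(0.125) + (6)²(0.25) = 31.875

31.88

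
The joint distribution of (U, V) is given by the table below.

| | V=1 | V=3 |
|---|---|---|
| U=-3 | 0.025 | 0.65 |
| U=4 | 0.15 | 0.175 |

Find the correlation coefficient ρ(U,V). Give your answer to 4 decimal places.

-0.5233

E[U] = -0.725,  E[V] = 2.65
E[UV] = -3.225
Cov(U,V) = E[UV] − E[U]E[V] = -3.225 − (-0.725)(2.65) = -1.30375
var(U) = 10.749375,  var(V) = 0.5775
ρ = -1.30375 / √(10.749375·0.5775) ≈ -0.5233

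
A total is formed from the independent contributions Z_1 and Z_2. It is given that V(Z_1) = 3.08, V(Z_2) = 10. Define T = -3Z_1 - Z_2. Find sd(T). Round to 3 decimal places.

6.142

By independence, V(T) = (-3)²V(Z_1) + (-1)²V(Z_2)
= (-3)²·3.08 + (-1)²·10 = 37.72
sd(T) = √37.72 ≈ 6.142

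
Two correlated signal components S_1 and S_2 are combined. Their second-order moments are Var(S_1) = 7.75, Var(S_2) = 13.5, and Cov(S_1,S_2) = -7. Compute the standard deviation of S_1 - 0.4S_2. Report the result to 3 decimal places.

3.938

Var(S_1 - 0.4S_2) = (1)²·Var(S_1) + (-0.4)²·Var(S_2) + 2·(1)·(-0.4)·Cov(S_1,S_2)
= 1·7.75 + 0.16·13.5 + -0.8·-7 = 15.51
SD(S_1 - 0.4S_2) = √15.51 ≈ 3.938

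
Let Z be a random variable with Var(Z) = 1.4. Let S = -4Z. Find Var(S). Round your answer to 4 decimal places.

Var(-4Z) = (-4)²·Var(Z) = 16·1.4 = 22.4

22.4000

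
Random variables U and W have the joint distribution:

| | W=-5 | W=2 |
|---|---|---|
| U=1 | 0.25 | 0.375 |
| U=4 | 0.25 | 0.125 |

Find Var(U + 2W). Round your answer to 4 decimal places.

E[U] = 2.125,  E[W] = -1.5,  E[UW] = -4.5
Var(U) = 6.625 − (2.125)² = 2.109375;  Var(W) = 14.5 − (-1.5)² = 12.25
Cov(U,W) = -4.5 − (2.125)(-1.5) = -1.3125
Var(U + 2W) = (1)²·2.109375 + (2)²·12.25 + 2·(1)·(2)·-1.3125 = 45.859375

45.8594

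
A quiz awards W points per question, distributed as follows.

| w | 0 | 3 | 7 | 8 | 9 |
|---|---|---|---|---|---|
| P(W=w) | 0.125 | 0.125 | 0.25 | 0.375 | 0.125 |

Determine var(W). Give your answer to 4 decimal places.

E[W] = (0)(0.125) + (3)(0.125) + (7)(0.25) + (8)(0.375) + (9)(0.125) = 6.25
E[W²] = (0)²(0.125) + (3)²(0.125) + (7)²(0.25) + (8)²(0.375) + (9)²(0.125) = 47.5
var(W) = E[W²] − (E[W])² = 47.5 − (6.25)² = 8.4375

8.4375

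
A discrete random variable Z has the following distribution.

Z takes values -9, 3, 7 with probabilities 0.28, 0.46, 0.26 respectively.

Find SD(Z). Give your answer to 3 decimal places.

6.253

E[Z] = (-9)(0.28) + (3)(0.46) + (7)(0.26) = 0.68
E[Z²] = (-9)²(0.28) + (3)²(0.46) + (7)²(0.26) = 39.56
var(Z) = E[Z²] − (E[Z])² = 39.56 − (0.68)² = 39.0976
SD(Z) = √39.0976 ≈ 6.253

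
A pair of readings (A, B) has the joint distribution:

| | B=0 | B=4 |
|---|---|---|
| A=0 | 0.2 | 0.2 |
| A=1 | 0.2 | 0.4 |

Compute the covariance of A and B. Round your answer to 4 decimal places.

E[A] = 0.6,  E[B] = 2.4
E[AB] = 1.6
Cov(A,B) = E[AB] − E[A]E[B] = 1.6 − (0.6)(2.4) = 0.16

0.1600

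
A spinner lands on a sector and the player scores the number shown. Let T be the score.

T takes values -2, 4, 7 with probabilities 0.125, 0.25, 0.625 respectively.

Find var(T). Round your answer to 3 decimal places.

E[T] = (-2)(0.125) + (4)(0.25) + (7)(0.625) = 5.125
E[T²] = (-2)²(0.125) + (4)²(0.25) + (7)²(0.625) = 35.125
var(T) = E[T²] − (E[T])² = 35.125 − (5.125)² = 8.859375

8.859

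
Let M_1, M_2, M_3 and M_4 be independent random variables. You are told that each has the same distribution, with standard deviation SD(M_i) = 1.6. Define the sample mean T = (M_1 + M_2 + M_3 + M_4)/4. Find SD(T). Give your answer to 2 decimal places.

0.80

Var(M_i) = (1.6)² = 2.56
By independence, Var(T) = (0.25)²Var(M_1) + (0.25)²Var(M_2) + (0.25)²Var(M_3) + (0.25)²Var(M_4)
= (0.25)²·2.56 + (0.25)²·2.56 + (0.25)²·2.56 + (0.25)²·2.56 = 0.64
SD(T) = √0.64 ≈ 0.80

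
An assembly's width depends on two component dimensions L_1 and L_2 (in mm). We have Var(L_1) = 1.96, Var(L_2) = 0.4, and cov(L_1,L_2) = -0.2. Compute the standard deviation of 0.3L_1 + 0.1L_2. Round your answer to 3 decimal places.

0.410

Var(0.3L_1 + 0.1L_2) = (0.3)²·Var(L_1) + (0.1)²·Var(L_2) + 2·(0.3)·(0.1)·cov(L_1,L_2)
= 0.09·1.96 + 0.01·0.4 + 0.06·-0.2 = 0.1684
σ(0.3L_1 + 0.1L_2) = √0.1684 ≈ 0.410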